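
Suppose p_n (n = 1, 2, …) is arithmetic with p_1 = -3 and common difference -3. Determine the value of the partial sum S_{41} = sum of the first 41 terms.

-2583

p_n = -3 + (n - 1)·(-3).
p_{41} = -123; S = 41·(-3 + (-123))/2 = -2583.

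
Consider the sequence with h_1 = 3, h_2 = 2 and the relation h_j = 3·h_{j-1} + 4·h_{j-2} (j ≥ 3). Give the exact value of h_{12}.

Compute successive terms:
h_3 = 18  h_4 = 62  h_5 = 258  h_6 = 1022  h_7 = 4098  h_8 = 16382  h_9 = 65538  h_{10} = 262142  h_{11} = 1048578  h_{12} = 4194302.
(Characteristic roots are 4 and -1.)

4194302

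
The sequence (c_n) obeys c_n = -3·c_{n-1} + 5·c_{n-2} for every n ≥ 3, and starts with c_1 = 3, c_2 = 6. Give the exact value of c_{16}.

977787759

Applying the relation repeatedly:
c_3 = -3;  c_4 = 39;  c_5 = -132;  …;  c_{13} = -13267797;  c_{14} = 55626486;  c_{15} = -233218443;  c_{16} = 977787759.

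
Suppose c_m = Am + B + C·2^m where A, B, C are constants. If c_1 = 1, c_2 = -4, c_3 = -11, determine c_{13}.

Write the equations: A + B + 2C = 1; 2A + B + 4C = -4; 3A + B + 8C = -11.
Subtracting the first from the second: A + 2C = -5.
Subtracting the second from the third: A + 4C = -7.
Solving: C = -1, A = -3, then B = 6.
Hence c_{13} = -3·13 + 6 + (-1)·8192 = -8225.

-8225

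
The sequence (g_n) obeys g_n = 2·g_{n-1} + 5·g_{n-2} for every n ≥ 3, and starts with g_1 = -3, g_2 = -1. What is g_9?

-21923

Applying the relation repeatedly:
g_3 = -17, g_4 = -39, g_5 = -163, g_6 = -521, g_7 = -1857, g_8 = -6319, g_9 = -21923.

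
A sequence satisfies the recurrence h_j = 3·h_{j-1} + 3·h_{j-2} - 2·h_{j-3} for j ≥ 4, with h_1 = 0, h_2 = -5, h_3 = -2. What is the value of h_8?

Step forward from the initial values:
h_4 = -21;  h_5 = -59;  h_6 = -236;  h_7 = -843;  h_8 = -3119.

-3119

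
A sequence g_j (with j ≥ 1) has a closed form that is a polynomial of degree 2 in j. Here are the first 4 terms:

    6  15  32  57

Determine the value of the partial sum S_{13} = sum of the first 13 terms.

3068

1st diffs: 9, 17, 25.
2nd diffs: 8, 8 (constant).
Newton forward-difference form: g_j = 6 + 9·C(j-1,1) + 8·C(j-1,2).
Continuing: …, 90, 131, 180, 237, …, g_{13} = 642.
Summing j = 1..13 (13 terms) gives 3068.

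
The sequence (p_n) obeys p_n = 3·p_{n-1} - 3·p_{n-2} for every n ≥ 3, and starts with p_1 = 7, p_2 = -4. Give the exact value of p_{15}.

-24057

p_3 = -33, p_4 = -87, p_5 = -162, …, p_{12} = 6075, p_{13} = 5103, p_{14} = -2916, p_{15} = -24057.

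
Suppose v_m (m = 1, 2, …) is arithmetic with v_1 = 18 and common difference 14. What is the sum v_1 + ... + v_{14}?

v_m = 18 + (m - 1)·14.
v_{14} = 200; S = 14·(18 + 200)/2 = 1526.

1526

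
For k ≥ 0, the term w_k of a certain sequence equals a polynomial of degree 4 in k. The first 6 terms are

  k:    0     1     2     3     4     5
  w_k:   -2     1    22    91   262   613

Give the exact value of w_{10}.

9478

1st diffs: 3, 21, 69, 171, 351.
2nd diffs: 18, 48, 102, 180.
3rd diffs: 30, 54, 78.
4th diffs: 24, 24 (constant).
Newton forward-difference form: w_k = -2 + 3·C(k,1) + 18·C(k,2) + 30·C(k,3) + 24·C(k,4).
At k = 10: k = 10, so w_{10} = -2 + 30 + 810 + 3600 + 5040 = 9478.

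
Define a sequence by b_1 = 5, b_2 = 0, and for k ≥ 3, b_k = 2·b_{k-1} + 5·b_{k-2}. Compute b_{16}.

Applying the relation repeatedly:
b_3 = 25, b_4 = 50, b_5 = 225, …, b_{13} = 4199225, b_{14} = 14483700, b_{15} = 49963525, b_{16} = 172345550.

172345550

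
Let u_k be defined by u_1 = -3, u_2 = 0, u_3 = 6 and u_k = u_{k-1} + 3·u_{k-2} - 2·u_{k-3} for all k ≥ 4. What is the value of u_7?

120

Iterate the recurrence:
u_4 = 12; u_5 = 30; u_6 = 54; u_7 = 120.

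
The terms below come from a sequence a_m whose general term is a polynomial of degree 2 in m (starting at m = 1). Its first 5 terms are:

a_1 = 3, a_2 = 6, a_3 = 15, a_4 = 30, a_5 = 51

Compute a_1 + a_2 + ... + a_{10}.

1st diffs: 3, 9, 15, 21.
2nd diffs: 6, 6, 6 (constant).
Newton forward-difference form: a_m = 3 + 3·C(m-1,1) + 6·C(m-1,2).
Continuing: …, 78, 111, 150, 195, …, a_{10} = 246.
Summing m = 1..10 (10 terms) gives 885.

885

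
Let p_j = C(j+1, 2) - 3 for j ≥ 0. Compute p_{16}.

C(17, 2) = 136, so p_{16} = 133.

133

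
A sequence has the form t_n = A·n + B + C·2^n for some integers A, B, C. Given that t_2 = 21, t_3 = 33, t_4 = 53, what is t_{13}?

16441

The three given values yield: 2A + B + 4C = 21; 3A + B + 8C = 33; 4A + B + 16C = 53.
Subtracting the first from the second: A + 4C = 12.
Subtracting the second from the third: A + 8C = 20.
Solving: C = 2, A = 4, then B = 5.
Hence t_{13} = 4·13 + 5 + 2·8192 = 16441.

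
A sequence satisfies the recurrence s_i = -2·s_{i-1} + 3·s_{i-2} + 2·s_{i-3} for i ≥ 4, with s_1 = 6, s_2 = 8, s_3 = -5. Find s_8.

2350

Compute successive terms:
s_4 = 46;  s_5 = -91;  s_6 = 310;  s_7 = -801;  s_8 = 2350.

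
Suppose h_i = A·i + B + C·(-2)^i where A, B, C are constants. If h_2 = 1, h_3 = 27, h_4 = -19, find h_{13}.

16415

Plug in i = 2, 3, 4: 2A + B + 4C = 1; 3A + B - 8C = 27; 4A + B + 16C = -19.
Subtracting the first from the second: A - 12C = 26.
Subtracting the second from the third: A + 24C = -46.
Solving: C = -2, A = 2, then B = 5.
Therefore h_{13} = 26 + 5 + (-2)·(-8192) = 16415.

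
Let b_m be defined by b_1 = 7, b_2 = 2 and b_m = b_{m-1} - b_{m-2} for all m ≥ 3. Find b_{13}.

7

b_3 = -5;  b_4 = -7;  b_5 = -2;  …;  b_{10} = -7;  b_{11} = -2;  b_{12} = 5;  b_{13} = 7.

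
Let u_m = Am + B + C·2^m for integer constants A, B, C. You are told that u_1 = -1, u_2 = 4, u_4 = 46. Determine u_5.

At m = 1, 2, 4: A + B + 2C = -1; 2A + B + 4C = 4; 4A + B + 16C = 46.
Subtracting the first from the second: A + 2C = 5.
Subtracting the second from the third: 2A + 12C = 42.
Solving: C = 4, A = -3, then B = -6.
So u_m = -3·m + (-6) + 4·2^m; at m=5 this is 107.

107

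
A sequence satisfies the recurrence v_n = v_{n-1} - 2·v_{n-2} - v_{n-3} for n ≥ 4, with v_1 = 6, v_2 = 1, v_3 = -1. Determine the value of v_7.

36

v_4 = -9  v_5 = -8  v_6 = 11  v_7 = 36.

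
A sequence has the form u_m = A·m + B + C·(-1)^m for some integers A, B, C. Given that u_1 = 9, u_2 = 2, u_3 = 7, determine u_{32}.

-28

Write the equations: A + B - C = 9; 2A + B + C = 2; 3A + B - C = 7.
Subtracting the first from the second: A + 2C = -7.
Subtracting the second from the third: A - 2C = 5.
Solving: C = -3, A = -1, then B = 7.
Hence u_{32} = -1·32 + 7 + (-3)·1 = -28.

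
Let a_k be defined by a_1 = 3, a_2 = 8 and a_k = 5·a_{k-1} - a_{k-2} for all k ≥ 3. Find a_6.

Iterate the recurrence:
a_3 = 37  a_4 = 177  a_5 = 848  a_6 = 4063.

4063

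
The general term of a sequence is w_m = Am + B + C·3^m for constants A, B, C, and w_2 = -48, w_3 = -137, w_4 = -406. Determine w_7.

-10933

Write the equations: 2A + B + 9C = -48; 3A + B + 27C = -137; 4A + B + 81C = -406.
Subtracting the first from the second: A + 18C = -89.
Subtracting the second from the third: A + 54C = -269.
Solving: C = -5, A = 1, then B = -5.
Hence w_7 = 1·7 + (-5) + (-5)·2187 = -10933.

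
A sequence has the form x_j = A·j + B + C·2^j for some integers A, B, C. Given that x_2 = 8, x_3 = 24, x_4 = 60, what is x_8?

1244

The three given values yield: 2A + B + 4C = 8; 3A + B + 8C = 24; 4A + B + 16C = 60.
Subtracting the first from the second: A + 4C = 16.
Subtracting the second from the third: A + 8C = 36.
Solving: C = 5, A = -4, then B = -4.
So x_j = -4·j + (-4) + 5·2^j; at j=8 this is 1244.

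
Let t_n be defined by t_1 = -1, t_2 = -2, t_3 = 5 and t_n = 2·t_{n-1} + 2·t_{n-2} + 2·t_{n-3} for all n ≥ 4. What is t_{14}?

233152

Applying the relation repeatedly:
t_4 = 4  t_5 = 14  t_6 = 46  …  t_{11} = 9368  t_{12} = 27352  t_{13} = 79856  t_{14} = 233152.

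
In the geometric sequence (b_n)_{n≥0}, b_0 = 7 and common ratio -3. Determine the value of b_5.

b_n = 7·(-3)^(n-0).
b_5 = 7·(-3)^5 = -1701.

-1701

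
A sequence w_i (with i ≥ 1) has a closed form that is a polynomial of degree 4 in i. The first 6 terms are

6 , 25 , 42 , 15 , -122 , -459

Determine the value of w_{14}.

-29075

1st diffs: 19, 17, -27, -137, -337.
2nd diffs: -2, -44, -110, -200.
3rd diffs: -42, -66, -90.
4th diffs: -24, -24 (constant).
Newton forward-difference form: w_i = 6 + 19·C(i-1,1) + (-2)·C(i-1,2) + (-42)·C(i-1,3) + (-24)·C(i-1,4).
At i = 14: i-1 = 13, so w_{14} = 6 + 247 - 156 - 12012 - 17160 = -29075.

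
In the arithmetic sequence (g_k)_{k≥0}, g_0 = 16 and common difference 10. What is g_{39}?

g_k = 16 + (k - 0)·10.
g_{39} = 16 + 39·10 = 406.

406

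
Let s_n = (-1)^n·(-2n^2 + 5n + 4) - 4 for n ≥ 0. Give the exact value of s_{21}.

(-1)^21 = -1; -2n^2 + 5n + 4 at n=21 is -773; so s_{21} = 769.

769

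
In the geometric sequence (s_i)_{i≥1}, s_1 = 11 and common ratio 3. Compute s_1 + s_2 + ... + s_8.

s_i = 11·3^(i-1).
S = 11·(3^8 - 1)/(3 - 1) = 11·(6561 - 1)/(2) = 36080.

36080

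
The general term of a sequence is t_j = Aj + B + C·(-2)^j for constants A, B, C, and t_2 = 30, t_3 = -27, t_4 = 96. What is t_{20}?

5242944

At j = 2, 3, 4: 2A + B + 4C = 30; 3A + B - 8C = -27; 4A + B + 16C = 96.
Subtracting the first from the second: A - 12C = -57.
Subtracting the second from the third: A + 24C = 123.
Solving: C = 5, A = 3, then B = 4.
Therefore t_{20} = 60 + 4 + 5·1048576 = 5242944.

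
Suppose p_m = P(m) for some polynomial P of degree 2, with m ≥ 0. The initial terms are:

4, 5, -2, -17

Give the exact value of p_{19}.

-1345

1st diffs: 1, -7, -15.
2nd diffs: -8, -8 (constant).
So p_m = -4m^2 + 5m + 4.
Evaluating at m = 19 gives p_{19} = -1345.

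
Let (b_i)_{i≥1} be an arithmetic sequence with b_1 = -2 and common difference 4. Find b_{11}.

b_i = -2 + (i - 1)·4.
b_{11} = -2 + 10·4 = 38.

38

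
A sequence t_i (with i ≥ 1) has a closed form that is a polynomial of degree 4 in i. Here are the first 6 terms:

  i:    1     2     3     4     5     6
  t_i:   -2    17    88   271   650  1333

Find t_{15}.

1st diffs: 19, 71, 183, 379, 683.
2nd diffs: 52, 112, 196, 304.
3rd diffs: 60, 84, 108.
4th diffs: 24, 24 (constant).
So t_i = i^4 + i^2 + i - 5.
Evaluating at i = 15 gives t_{15} = 50860.

50860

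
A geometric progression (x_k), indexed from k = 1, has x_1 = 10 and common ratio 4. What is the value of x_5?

2560

x_k = 10·4^(k-1).
x_5 = 10·4^4 = 2560.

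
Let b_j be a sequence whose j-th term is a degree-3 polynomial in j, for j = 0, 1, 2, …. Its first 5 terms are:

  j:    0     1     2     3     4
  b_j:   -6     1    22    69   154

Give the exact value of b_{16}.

1st diffs: 7, 21, 47, 85.
2nd diffs: 14, 26, 38.
3rd diffs: 12, 12 (constant).
So b_j = 2j^3 + j^2 + 4j - 6.
Evaluating at j = 16 gives b_{16} = 8506.

8506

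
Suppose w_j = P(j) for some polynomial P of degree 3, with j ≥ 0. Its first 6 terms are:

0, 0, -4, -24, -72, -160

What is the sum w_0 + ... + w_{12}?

-9724

1st diffs: 0, -4, -20, -48, -88.
2nd diffs: -4, -16, -28, -40.
3rd diffs: -12, -12, -12 (constant).
Newton forward-difference form: w_j = (-4)·C(j,2) + (-12)·C(j,3).
Continuing: …, -300, -504, -784, -1152, …, w_{12} = -2904.
Summing j = 0..12 (13 terms) gives -9724.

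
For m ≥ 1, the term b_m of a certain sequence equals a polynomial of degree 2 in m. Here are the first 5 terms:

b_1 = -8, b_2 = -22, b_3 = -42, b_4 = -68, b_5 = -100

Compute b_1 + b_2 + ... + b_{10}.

-1430

1st diffs: -14, -20, -26, -32.
2nd diffs: -6, -6, -6 (constant).
Newton forward-difference form: b_m = -8 + (-14)·C(m-1,1) + (-6)·C(m-1,2).
Continuing: …, -138, -182, -232, -288, …, b_{10} = -350.
Summing m = 1..10 (10 terms) gives -1430.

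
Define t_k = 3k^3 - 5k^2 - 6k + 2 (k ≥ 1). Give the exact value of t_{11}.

t_{11} = 3·11^3 - 5·11^2 - 6·11 + 2 = 3324.

3324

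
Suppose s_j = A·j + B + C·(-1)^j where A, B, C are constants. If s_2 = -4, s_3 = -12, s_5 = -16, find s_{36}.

-72

Write the equations: 2A + B + C = -4; 3A + B - C = -12; 5A + B - C = -16.
Subtracting the first from the second: A - 2C = -8.
Subtracting the second from the third: 2A = -4.
Solving: C = 3, A = -2, then B = -3.
Therefore s_{36} = -72 + (-3) + 3·1 = -72.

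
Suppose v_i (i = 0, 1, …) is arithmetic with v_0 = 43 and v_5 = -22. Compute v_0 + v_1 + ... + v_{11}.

-342

Common difference d = (-22 - 43) / (5 - 0) = -13.
v_i = 43 + (i - 0)·(-13).
v_{11} = -100; S = 12·(43 + (-100))/2 = -342.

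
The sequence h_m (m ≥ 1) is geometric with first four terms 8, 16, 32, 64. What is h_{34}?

Common ratio r = 2.
h_m = 8·2^(m-1).
h_{34} = 8·2^33 = 68719476736.

68719476736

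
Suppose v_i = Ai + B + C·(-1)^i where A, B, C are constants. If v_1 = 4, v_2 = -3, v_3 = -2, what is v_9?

Plug in i = 1, 2, 3: A + B - C = 4; 2A + B + C = -3; 3A + B - C = -2.
Subtracting the first from the second: A + 2C = -7.
Subtracting the second from the third: A - 2C = 1.
Solving: C = -2, A = -3, then B = 5.
Hence v_9 = -3·9 + 5 + (-2)·(-1) = -20.

-20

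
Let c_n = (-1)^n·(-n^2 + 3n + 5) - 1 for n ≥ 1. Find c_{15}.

(-1)^15 = -1; -n^2 + 3n + 5 at n=15 is -175; so c_{15} = 174.

174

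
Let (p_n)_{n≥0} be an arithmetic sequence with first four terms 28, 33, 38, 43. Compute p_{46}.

258

Common difference d = 5.
p_n = 28 + (n - 0)·5.
p_{46} = 28 + 46·5 = 258.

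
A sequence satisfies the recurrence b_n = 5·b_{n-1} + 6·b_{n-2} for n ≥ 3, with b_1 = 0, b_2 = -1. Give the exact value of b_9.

b_3 = -5;  b_4 = -31;  b_5 = -185;  b_6 = -1111;  b_7 = -6665;  b_8 = -39991;  b_9 = -239945.
(Characteristic roots are 6 and -1.)

-239945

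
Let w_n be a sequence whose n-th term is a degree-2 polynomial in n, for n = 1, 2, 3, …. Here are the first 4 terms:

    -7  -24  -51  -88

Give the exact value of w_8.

1st diffs: -17, -27, -37.
2nd diffs: -10, -10 (constant).
Newton forward-difference form: w_n = -7 + (-17)·C(n-1,1) + (-10)·C(n-1,2).
At n = 8: n-1 = 7, so w_8 = -7 - 119 - 210 = -336.

-336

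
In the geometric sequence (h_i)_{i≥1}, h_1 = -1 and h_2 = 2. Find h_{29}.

Common ratio r = -2.
h_i = (-1)·(-2)^(i-1).
h_{29} = (-1)·(-2)^28 = -268435456.

-268435456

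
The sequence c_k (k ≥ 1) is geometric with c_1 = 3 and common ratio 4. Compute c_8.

49152

c_k = 3·4^(k-1).
c_8 = 3·4^7 = 49152.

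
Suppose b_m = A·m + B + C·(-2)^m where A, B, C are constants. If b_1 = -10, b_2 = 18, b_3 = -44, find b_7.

-652

The three given values yield: A + B - 2C = -10; 2A + B + 4C = 18; 3A + B - 8C = -44.
Subtracting the first from the second: A + 6C = 28.
Subtracting the second from the third: A - 12C = -62.
Solving: C = 5, A = -2, then B = 2.
Therefore b_7 = -14 + 2 + 5·(-128) = -652.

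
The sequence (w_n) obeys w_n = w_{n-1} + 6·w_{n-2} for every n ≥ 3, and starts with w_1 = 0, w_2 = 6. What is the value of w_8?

2778

Compute successive terms:
w_3 = 6  w_4 = 42  w_5 = 78  w_6 = 330  w_7 = 798  w_8 = 2778.
(Characteristic roots are 3 and -2.)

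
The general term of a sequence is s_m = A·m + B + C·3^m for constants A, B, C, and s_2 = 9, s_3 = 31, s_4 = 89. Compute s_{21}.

10460353279

Plug in m = 2, 3, 4: 2A + B + 9C = 9; 3A + B + 27C = 31; 4A + B + 81C = 89.
Subtracting the first from the second: A + 18C = 22.
Subtracting the second from the third: A + 54C = 58.
Solving: C = 1, A = 4, then B = -8.
So s_m = 4·m + (-8) + 1·3^m; at m=21 this is 10460353279.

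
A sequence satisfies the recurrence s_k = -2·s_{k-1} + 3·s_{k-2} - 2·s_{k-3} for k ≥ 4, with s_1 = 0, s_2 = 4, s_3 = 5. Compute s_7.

Step forward from the initial values:
s_4 = 2;  s_5 = 3;  s_6 = -10;  s_7 = 25.

25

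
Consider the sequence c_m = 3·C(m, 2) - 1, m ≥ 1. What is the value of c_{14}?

272

C(14, 2) = 91, so c_{14} = 272.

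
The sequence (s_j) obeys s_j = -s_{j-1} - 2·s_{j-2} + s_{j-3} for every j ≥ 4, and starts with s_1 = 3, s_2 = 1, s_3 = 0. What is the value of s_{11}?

9

Compute successive terms:
s_4 = 1;  s_5 = 0;  s_6 = -2;  s_7 = 3;  s_8 = 1;  s_9 = -9;  s_{10} = 10;  s_{11} = 9.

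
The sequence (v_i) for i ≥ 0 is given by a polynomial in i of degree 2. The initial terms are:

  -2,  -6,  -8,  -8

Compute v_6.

4

1st diffs: -4, -2, 0.
2nd diffs: 2, 2 (constant).
Newton forward-difference form: v_i = -2 + (-4)·C(i,1) + 2·C(i,2).
At i = 6: i = 6, so v_6 = -2 - 24 + 30 = 4.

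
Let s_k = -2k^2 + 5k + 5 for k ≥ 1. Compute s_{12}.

-223

s_{12} = -2·12^2 + 5·12 + 5 = -223.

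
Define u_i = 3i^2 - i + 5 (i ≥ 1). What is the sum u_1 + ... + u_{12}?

1932

Over i = 1..12: Σi = 78, Σi² = 650.
Total = (3)·650 + (-1)·78 + (5)·12 = 1932.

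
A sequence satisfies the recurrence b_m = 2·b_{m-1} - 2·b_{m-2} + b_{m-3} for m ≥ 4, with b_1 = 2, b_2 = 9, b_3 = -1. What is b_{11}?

-25

Compute successive terms:
b_4 = -18, b_5 = -25, b_6 = -15, b_7 = 2, b_8 = 9, b_9 = -1, b_{10} = -18, b_{11} = -25.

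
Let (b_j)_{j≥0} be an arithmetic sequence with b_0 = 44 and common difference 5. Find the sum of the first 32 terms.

3888

b_j = 44 + (j - 0)·5.
b_{31} = 199; S = 32·(44 + 199)/2 = 3888.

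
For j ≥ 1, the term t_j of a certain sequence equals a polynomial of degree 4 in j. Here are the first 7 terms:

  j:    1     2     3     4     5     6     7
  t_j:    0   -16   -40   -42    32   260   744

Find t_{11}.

1st diffs: -16, -24, -2, 74, 228, 484.
2nd diffs: -8, 22, 76, 154, 256.
3rd diffs: 30, 54, 78, 102.
4th diffs: 24, 24, 24 (constant).
Newton forward-difference form: t_j = (-16)·C(j-1,1) + (-8)·C(j-1,2) + 30·C(j-1,3) + 24·C(j-1,4).
At j = 11: j-1 = 10, so t_{11} = -160 - 360 + 3600 + 5040 = 8120.

8120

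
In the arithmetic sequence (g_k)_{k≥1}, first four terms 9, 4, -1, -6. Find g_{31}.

-141

Common difference d = -5.
g_k = 9 + (k - 1)·(-5).
g_{31} = 9 + 30·(-5) = -141.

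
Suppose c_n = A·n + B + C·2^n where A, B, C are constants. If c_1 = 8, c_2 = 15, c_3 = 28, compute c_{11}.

Plug in n = 1, 2, 3: A + B + 2C = 8; 2A + B + 4C = 15; 3A + B + 8C = 28.
Subtracting the first from the second: A + 2C = 7.
Subtracting the second from the third: A + 4C = 13.
Solving: C = 3, A = 1, then B = 1.
Hence c_{11} = 1·11 + 1 + 3·2048 = 6156.

6156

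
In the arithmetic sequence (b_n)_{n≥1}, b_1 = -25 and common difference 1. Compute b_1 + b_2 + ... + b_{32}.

b_n = -25 + (n - 1)·1.
b_{32} = 6; S = 32·(-25 + 6)/2 = -304.

-304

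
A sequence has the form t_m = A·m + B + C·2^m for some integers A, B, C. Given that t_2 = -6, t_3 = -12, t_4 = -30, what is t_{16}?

-196518

Plug in m = 2, 3, 4: 2A + B + 4C = -6; 3A + B + 8C = -12; 4A + B + 16C = -30.
Subtracting the first from the second: A + 4C = -6.
Subtracting the second from the third: A + 8C = -18.
Solving: C = -3, A = 6, then B = -6.
So t_m = 6·m + (-6) + (-3)·2^m; at m=16 this is -196518.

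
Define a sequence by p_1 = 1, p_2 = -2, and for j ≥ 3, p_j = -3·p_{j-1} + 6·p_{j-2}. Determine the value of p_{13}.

28652616

Iterate the recurrence:
p_3 = 12  p_4 = -48  p_5 = 216  …  p_{10} = -342792  p_{11} = 1498824  p_{12} = -6553224  p_{13} = 28652616.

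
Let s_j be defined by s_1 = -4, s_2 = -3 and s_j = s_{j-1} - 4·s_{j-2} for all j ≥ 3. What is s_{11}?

s_3 = 13  s_4 = 25  s_5 = -27  s_6 = -127  s_7 = -19  s_8 = 489  s_9 = 565  s_{10} = -1391  s_{11} = -3651.

-3651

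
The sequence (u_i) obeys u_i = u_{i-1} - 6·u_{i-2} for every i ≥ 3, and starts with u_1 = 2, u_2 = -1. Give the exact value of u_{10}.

6833

Compute successive terms:
u_3 = -13;  u_4 = -7;  u_5 = 71;  u_6 = 113;  u_7 = -313;  u_8 = -991;  u_9 = 887;  u_{10} = 6833.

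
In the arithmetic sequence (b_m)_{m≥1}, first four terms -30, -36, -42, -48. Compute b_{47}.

-306

Common difference d = -6.
b_m = -30 + (m - 1)·(-6).
b_{47} = -30 + 46·(-6) = -306.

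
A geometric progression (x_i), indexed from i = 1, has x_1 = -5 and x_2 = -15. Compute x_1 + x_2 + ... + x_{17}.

-322850405

Common ratio r = 3.
x_i = (-5)·3^(i-1).
S = (-5)·(3^17 - 1)/(3 - 1) = (-5)·(129140163 - 1)/(2) = -322850405.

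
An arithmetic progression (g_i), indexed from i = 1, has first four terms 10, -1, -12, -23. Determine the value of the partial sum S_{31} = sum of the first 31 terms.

Common difference d = -11.
g_i = 10 + (i - 1)·(-11).
g_{31} = -320; S = 31·(10 + (-320))/2 = -4805.

-4805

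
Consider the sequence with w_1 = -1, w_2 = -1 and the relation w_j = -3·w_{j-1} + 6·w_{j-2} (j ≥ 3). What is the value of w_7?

-459

Iterate the recurrence:
w_3 = -3, w_4 = 3, w_5 = -27, w_6 = 99, w_7 = -459.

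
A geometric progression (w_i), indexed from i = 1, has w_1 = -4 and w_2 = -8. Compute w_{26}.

-134217728

Common ratio r = 2.
w_i = (-4)·2^(i-1).
w_{26} = (-4)·2^25 = -134217728.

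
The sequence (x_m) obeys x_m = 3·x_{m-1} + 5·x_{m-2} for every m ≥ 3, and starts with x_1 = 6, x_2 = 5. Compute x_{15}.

Compute successive terms:
x_3 = 45; x_4 = 160; x_5 = 705; …; x_{12} = 15880735; x_{13} = 66581430; x_{14} = 279147965; x_{15} = 1170351045.

1170351045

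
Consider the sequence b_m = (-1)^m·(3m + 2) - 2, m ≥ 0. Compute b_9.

-31

(-1)^9 = -1; 3m + 2 at m=9 is 29; so b_9 = -31.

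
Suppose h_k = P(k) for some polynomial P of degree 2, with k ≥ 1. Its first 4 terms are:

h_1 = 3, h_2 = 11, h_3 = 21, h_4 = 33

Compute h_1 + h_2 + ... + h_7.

259

1st diffs: 8, 10, 12.
2nd diffs: 2, 2 (constant).
So h_k = k^2 + 5k - 3.
Continuing: 47, 63, 81.
Summing k = 1..7 (7 terms) gives 259.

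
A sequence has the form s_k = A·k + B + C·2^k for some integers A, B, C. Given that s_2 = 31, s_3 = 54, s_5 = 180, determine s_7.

At k = 2, 3, 5: 2A + B + 4C = 31; 3A + B + 8C = 54; 5A + B + 32C = 180.
Subtracting the first from the second: A + 4C = 23.
Subtracting the second from the third: 2A + 24C = 126.
Solving: C = 5, A = 3, then B = 5.
Hence s_7 = 3·7 + 5 + 5·128 = 666.

666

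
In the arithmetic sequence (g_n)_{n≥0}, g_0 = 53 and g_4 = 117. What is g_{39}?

677

Common difference d = (117 - 53) / (4 - 0) = 16.
g_n = 53 + (n - 0)·16.
g_{39} = 53 + 39·16 = 677.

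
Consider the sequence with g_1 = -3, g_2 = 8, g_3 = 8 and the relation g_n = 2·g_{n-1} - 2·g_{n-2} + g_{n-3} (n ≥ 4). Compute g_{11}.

g_4 = -3, g_5 = -14, g_6 = -14, g_7 = -3, g_8 = 8, g_9 = 8, g_{10} = -3, g_{11} = -14.

-14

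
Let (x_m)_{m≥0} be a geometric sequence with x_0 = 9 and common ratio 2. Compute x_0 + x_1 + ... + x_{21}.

x_m = 9·2^(m-0).
S = 9·(2^22 - 1)/(2 - 1) = 9·(4194304 - 1)/(1) = 37748727.

37748727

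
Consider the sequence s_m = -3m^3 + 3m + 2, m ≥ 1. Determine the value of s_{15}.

s_{15} = -3·15^3 + 3·15 + 2 = -10078.

-10078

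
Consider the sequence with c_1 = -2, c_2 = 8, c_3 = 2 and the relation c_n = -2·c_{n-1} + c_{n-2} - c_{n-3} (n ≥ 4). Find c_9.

Iterate the recurrence:
c_4 = 6;  c_5 = -18;  c_6 = 40;  c_7 = -104;  c_8 = 266;  c_9 = -676.

-676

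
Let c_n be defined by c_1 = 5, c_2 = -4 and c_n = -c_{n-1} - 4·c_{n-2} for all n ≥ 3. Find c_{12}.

Applying the relation repeatedly:
c_3 = -16; c_4 = 32; c_5 = 32; c_6 = -160; c_7 = 32; c_8 = 608; c_9 = -736; c_{10} = -1696; c_{11} = 4640; c_{12} = 2144.

2144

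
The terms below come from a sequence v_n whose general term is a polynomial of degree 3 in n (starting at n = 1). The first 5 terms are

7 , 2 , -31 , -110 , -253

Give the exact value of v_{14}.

-7390

1st diffs: -5, -33, -79, -143.
2nd diffs: -28, -46, -64.
3rd diffs: -18, -18 (constant).
Newton forward-difference form: v_n = 7 + (-5)·C(n-1,1) + (-28)·C(n-1,2) + (-18)·C(n-1,3).
At n = 14: n-1 = 13, so v_{14} = 7 - 65 - 2184 - 5148 = -7390.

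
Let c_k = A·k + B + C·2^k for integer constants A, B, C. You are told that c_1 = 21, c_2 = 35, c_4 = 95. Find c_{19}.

2097273

Plug in k = 1, 2, 4: A + B + 2C = 21; 2A + B + 4C = 35; 4A + B + 16C = 95.
Subtracting the first from the second: A + 2C = 14.
Subtracting the second from the third: 2A + 12C = 60.
Solving: C = 4, A = 6, then B = 7.
So c_k = 6·k + 7 + 4·2^k; at k=19 this is 2097273.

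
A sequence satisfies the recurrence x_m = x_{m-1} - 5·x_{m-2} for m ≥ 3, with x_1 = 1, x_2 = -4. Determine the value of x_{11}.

Iterate the recurrence:
x_3 = -9; x_4 = 11; x_5 = 56; x_6 = 1; x_7 = -279; x_8 = -284; x_9 = 1111; x_{10} = 2531; x_{11} = -3024.

-3024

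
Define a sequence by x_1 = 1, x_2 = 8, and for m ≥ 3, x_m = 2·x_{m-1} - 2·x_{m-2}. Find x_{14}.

Iterate the recurrence:
x_3 = 14;  x_4 = 12;  x_5 = -4;  …;  x_{11} = 224;  x_{12} = 192;  x_{13} = -64;  x_{14} = -512.

-512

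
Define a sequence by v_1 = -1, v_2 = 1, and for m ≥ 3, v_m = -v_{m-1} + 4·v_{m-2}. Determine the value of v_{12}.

19305

v_3 = -5  v_4 = 9  v_5 = -29  v_6 = 65  v_7 = -181  v_8 = 441  v_9 = -1165  v_{10} = 2929  v_{11} = -7589  v_{12} = 19305.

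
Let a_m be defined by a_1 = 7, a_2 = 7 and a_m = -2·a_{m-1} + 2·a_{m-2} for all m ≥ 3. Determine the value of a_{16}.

Iterate the recurrence:
a_3 = 0; a_4 = 14; a_5 = -28; …; a_{13} = -93632; a_{14} = 255808; a_{15} = -698880; a_{16} = 1909376.

1909376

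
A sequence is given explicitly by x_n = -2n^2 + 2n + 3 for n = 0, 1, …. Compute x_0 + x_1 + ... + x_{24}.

Over n = 0..24: Σn = 300, Σn² = 4900.
Total = (-2)·4900 + (2)·300 + (3)·25 = -9125.

-9125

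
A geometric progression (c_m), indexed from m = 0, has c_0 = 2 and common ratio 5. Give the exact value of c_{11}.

97656250

c_m = 2·5^(m-0).
c_{11} = 2·5^11 = 97656250.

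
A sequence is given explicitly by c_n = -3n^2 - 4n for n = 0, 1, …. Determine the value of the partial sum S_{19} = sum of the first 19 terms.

Over n = 0..18: Σn = 171, Σn² = 2109.
Total = (-3)·2109 + (-4)·171 = -7011.

-7011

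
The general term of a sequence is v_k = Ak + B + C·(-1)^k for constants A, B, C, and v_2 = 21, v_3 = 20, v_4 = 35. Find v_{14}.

Plug in k = 2, 3, 4: 2A + B + C = 21; 3A + B - C = 20; 4A + B + C = 35.
Subtracting the first from the second: A - 2C = -1.
Subtracting the second from the third: A + 2C = 15.
Solving: C = 4, A = 7, then B = 3.
So v_k = 7·k + 3 + 4·(-1)^k; at k=14 this is 105.

105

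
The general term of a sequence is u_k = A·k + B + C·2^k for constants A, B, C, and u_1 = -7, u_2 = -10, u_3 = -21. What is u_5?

-107

The three given values yield: A + B + 2C = -7; 2A + B + 4C = -10; 3A + B + 8C = -21.
Subtracting the first from the second: A + 2C = -3.
Subtracting the second from the third: A + 4C = -11.
Solving: C = -4, A = 5, then B = -4.
Therefore u_5 = 25 + (-4) + (-4)·32 = -107.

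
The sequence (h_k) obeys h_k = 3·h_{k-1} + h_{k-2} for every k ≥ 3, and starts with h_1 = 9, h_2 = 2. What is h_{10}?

61283

h_3 = 15  h_4 = 47  h_5 = 156  h_6 = 515  h_7 = 1701  h_8 = 5618  h_9 = 18555  h_{10} = 61283.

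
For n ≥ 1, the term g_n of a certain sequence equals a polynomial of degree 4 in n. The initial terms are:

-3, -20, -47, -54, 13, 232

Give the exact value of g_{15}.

33793

1st diffs: -17, -27, -7, 67, 219.
2nd diffs: -10, 20, 74, 152.
3rd diffs: 30, 54, 78.
4th diffs: 24, 24 (constant).
Newton forward-difference form: g_n = -3 + (-17)·C(n-1,1) + (-10)·C(n-1,2) + 30·C(n-1,3) + 24·C(n-1,4).
At n = 15: n-1 = 14, so g_{15} = -3 - 238 - 910 + 10920 + 24024 = 33793.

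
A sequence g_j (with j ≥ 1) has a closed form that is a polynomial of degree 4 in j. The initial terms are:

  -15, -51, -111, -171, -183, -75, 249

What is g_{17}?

53649

1st diffs: -36, -60, -60, -12, 108, 324.
2nd diffs: -24, 0, 48, 120, 216.
3rd diffs: 24, 48, 72, 96.
4th diffs: 24, 24, 24 (constant).
Newton forward-difference form: g_j = -15 + (-36)·C(j-1,1) + (-24)·C(j-1,2) + 24·C(j-1,3) + 24·C(j-1,4).
At j = 17: j-1 = 16, so g_{17} = -15 - 576 - 2880 + 13440 + 43680 = 53649.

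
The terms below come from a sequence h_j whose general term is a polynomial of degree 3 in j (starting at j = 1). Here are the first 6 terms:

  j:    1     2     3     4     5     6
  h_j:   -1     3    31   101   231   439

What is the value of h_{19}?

18431

1st diffs: 4, 28, 70, 130, 208.
2nd diffs: 24, 42, 60, 78.
3rd diffs: 18, 18, 18 (constant).
So h_j = 3j^3 - 6j^2 + j + 1.
Evaluating at j = 19 gives h_{19} = 18431.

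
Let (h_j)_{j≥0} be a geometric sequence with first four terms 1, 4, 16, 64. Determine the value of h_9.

Common ratio r = 4.
h_j = 1·4^(j-0).
h_9 = 1·4^9 = 262144.

262144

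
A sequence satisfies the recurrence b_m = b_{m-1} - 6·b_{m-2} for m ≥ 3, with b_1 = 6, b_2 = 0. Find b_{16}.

Compute successive terms:
b_3 = -36;  b_4 = -36;  b_5 = 180;  …;  b_{13} = -182124;  b_{14} = 437580;  b_{15} = 1530324;  b_{16} = -1095156.

-1095156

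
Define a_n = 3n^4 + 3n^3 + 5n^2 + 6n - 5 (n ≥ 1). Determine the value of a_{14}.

a_{14} = 3·14^4 + 3·14^3 + 5·14^2 + 6·14 - 5 = 124539.

124539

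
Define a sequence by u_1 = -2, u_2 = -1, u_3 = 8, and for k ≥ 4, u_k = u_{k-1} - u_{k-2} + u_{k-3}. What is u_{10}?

Compute successive terms:
u_4 = 7; u_5 = -2; u_6 = -1; u_7 = 8; u_8 = 7; u_9 = -2; u_{10} = -1.

-1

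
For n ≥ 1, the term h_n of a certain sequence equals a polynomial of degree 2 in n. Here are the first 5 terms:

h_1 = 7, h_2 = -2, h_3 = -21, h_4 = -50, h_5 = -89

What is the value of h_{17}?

-1337

1st diffs: -9, -19, -29, -39.
2nd diffs: -10, -10, -10 (constant).
Newton forward-difference form: h_n = 7 + (-9)·C(n-1,1) + (-10)·C(n-1,2).
At n = 17: n-1 = 16, so h_{17} = 7 - 144 - 1200 = -1337.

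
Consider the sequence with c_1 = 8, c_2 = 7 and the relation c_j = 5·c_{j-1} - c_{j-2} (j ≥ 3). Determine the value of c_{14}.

Applying the relation repeatedly:
c_3 = 27  c_4 = 128  c_5 = 613  …  c_{11} = 7415917  c_{12} = 35531793  c_{13} = 170243048  c_{14} = 815683447.

815683447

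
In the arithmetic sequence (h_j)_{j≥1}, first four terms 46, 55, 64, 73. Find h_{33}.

334

Common difference d = 9.
h_j = 46 + (j - 1)·9.
h_{33} = 46 + 32·9 = 334.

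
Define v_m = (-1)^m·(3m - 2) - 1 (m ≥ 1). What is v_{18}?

51

(-1)^18 = 1; 3m - 2 at m=18 is 52; so v_{18} = 51.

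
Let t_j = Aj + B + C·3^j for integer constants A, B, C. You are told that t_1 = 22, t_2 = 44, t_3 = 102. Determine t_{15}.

At j = 1, 2, 3: A + B + 3C = 22; 2A + B + 9C = 44; 3A + B + 27C = 102.
Subtracting the first from the second: A + 6C = 22.
Subtracting the second from the third: A + 18C = 58.
Solving: C = 3, A = 4, then B = 9.
Therefore t_{15} = 60 + 9 + 3·14348907 = 43046790.

43046790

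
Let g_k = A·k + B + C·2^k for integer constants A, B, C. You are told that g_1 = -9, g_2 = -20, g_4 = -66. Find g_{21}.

The three given values yield: A + B + 2C = -9; 2A + B + 4C = -20; 4A + B + 16C = -66.
Subtracting the first from the second: A + 2C = -11.
Subtracting the second from the third: 2A + 12C = -46.
Solving: C = -3, A = -5, then B = 2.
So g_k = -5·k + 2 + (-3)·2^k; at k=21 this is -6291559.

-6291559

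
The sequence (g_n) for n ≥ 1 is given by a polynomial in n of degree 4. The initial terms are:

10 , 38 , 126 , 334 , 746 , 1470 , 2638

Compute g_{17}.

84938

1st diffs: 28, 88, 208, 412, 724, 1168.
2nd diffs: 60, 120, 204, 312, 444.
3rd diffs: 60, 84, 108, 132.
4th diffs: 24, 24, 24 (constant).
Newton forward-difference form: g_n = 10 + 28·C(n-1,1) + 60·C(n-1,2) + 60·C(n-1,3) + 24·C(n-1,4).
At n = 17: n-1 = 16, so g_{17} = 10 + 448 + 7200 + 33600 + 43680 = 84938.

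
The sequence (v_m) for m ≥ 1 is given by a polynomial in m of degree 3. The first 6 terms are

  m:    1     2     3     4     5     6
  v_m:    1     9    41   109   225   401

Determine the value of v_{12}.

3389

1st diffs: 8, 32, 68, 116, 176.
2nd diffs: 24, 36, 48, 60.
3rd diffs: 12, 12, 12 (constant).
Newton forward-difference form: v_m = 1 + 8·C(m-1,1) + 24·C(m-1,2) + 12·C(m-1,3).
At m = 12: m-1 = 11, so v_{12} = 1 + 88 + 1320 + 1980 = 3389.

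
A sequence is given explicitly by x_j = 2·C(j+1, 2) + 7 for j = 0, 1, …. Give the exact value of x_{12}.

163

C(13, 2) = 78, so x_{12} = 163.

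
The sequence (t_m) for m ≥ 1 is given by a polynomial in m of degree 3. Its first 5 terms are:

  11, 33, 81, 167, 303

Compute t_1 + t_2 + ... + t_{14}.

1st diffs: 22, 48, 86, 136.
2nd diffs: 26, 38, 50.
3rd diffs: 12, 12 (constant).
Newton forward-difference form: t_m = 11 + 22·C(m-1,1) + 26·C(m-1,2) + 12·C(m-1,3).
Continuing: …, 501, 773, 1131, 1587, …, t_{14} = 5757.
Summing m = 1..14 (14 terms) gives 23632.

23632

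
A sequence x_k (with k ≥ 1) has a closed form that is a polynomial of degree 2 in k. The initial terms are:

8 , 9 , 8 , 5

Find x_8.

-27

1st diffs: 1, -1, -3.
2nd diffs: -2, -2 (constant).
Newton forward-difference form: x_k = 8 + 1·C(k-1,1) + (-2)·C(k-1,2).
At k = 8: k-1 = 7, so x_8 = 8 + 7 - 42 = -27.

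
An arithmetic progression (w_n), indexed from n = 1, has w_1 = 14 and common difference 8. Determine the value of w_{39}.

318

w_n = 14 + (n - 1)·8.
w_{39} = 14 + 38·8 = 318.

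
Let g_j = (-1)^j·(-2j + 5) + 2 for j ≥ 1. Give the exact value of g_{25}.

47

(-1)^25 = -1; -2j + 5 at j=25 is -45; so g_{25} = 47.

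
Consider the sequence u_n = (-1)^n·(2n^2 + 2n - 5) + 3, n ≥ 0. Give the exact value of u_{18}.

(-1)^18 = 1; 2n^2 + 2n - 5 at n=18 is 679; so u_{18} = 682.

682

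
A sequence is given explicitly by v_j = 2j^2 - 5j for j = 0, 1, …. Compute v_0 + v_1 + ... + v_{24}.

8300

Over j = 0..24: Σj = 300, Σj² = 4900.
Total = (2)·4900 + (-5)·300 = 8300.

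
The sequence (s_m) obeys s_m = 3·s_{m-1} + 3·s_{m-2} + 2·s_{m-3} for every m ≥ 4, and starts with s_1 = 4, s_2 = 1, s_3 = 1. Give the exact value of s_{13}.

2547436

Applying the relation repeatedly:
s_4 = 14  s_5 = 47  s_6 = 185  s_7 = 724  s_8 = 2821  s_9 = 11005  s_{10} = 42926  s_{11} = 167435  s_{12} = 653093  s_{13} = 2547436.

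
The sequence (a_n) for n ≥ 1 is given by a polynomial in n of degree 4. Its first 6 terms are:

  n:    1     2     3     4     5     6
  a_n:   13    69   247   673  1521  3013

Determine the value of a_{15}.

105811

1st diffs: 56, 178, 426, 848, 1492.
2nd diffs: 122, 248, 422, 644.
3rd diffs: 126, 174, 222.
4th diffs: 48, 48 (constant).
So a_n = 2n^4 + n^3 + 5n^2 + 4n + 1.
Evaluating at n = 15 gives a_{15} = 105811.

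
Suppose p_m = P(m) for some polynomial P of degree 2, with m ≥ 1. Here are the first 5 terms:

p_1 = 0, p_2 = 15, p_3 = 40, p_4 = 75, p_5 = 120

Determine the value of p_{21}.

2200

1st diffs: 15, 25, 35, 45.
2nd diffs: 10, 10, 10 (constant).
Newton forward-difference form: p_m = 15·C(m-1,1) + 10·C(m-1,2).
At m = 21: m-1 = 20, so p_{21} = 300 + 1900 = 2200.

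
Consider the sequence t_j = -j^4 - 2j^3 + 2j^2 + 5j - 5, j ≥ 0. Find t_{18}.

-115907

t_{18} = -1·18^4 - 2·18^3 + 2·18^2 + 5·18 - 5 = -115907.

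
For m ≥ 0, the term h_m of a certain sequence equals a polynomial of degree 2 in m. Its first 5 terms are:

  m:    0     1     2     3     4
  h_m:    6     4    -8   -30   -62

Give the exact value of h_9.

1st diffs: -2, -12, -22, -32.
2nd diffs: -10, -10, -10 (constant).
So h_m = -5m^2 + 3m + 6.
Evaluating at m = 9 gives h_9 = -372.

-372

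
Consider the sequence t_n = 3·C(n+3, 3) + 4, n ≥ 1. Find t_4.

109

C(7, 3) = 35, so t_4 = 109.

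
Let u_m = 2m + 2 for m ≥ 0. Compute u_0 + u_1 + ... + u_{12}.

182

Over m = 0..12: Σm = 78.
Total = (2)·78 + (2)·13 = 182.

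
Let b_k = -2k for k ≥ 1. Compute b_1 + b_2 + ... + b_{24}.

Over k = 1..24: Σk = 300.
Total = (-2)·300 = -600.

-600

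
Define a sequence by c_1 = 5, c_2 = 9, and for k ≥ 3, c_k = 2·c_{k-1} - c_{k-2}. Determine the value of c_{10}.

Iterate the recurrence:
c_3 = 13, c_4 = 17, c_5 = 21, c_6 = 25, c_7 = 29, c_8 = 33, c_9 = 37, c_{10} = 41.
(Characteristic roots are 1 and 1.)

41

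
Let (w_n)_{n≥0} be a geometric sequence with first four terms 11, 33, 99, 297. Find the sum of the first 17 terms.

710270891

Common ratio r = 3.
w_n = 11·3^(n-0).
S = 11·(3^17 - 1)/(3 - 1) = 11·(129140163 - 1)/(2) = 710270891.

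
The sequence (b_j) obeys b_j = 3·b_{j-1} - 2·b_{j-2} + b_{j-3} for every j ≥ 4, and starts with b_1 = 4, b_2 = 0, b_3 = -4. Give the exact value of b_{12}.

-5728

b_4 = -8  b_5 = -16  b_6 = -36  b_7 = -84  b_8 = -196  b_9 = -456  b_{10} = -1060  b_{11} = -2464  b_{12} = -5728.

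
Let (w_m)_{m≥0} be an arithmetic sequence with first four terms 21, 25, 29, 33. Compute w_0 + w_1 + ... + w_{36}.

3441

Common difference d = 4.
w_m = 21 + (m - 0)·4.
w_{36} = 165; S = 37·(21 + 165)/2 = 3441.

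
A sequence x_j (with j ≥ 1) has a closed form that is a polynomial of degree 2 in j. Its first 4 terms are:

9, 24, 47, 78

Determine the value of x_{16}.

1074

1st diffs: 15, 23, 31.
2nd diffs: 8, 8 (constant).
So x_j = 4j^2 + 3j + 2.
Evaluating at j = 16 gives x_{16} = 1074.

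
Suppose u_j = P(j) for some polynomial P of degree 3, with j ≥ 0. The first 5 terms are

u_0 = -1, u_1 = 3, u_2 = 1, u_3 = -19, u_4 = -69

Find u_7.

-519

1st diffs: 4, -2, -20, -50.
2nd diffs: -6, -18, -30.
3rd diffs: -12, -12 (constant).
So u_j = -2j^3 + 3j^2 + 3j - 1.
Evaluating at j = 7 gives u_7 = -519.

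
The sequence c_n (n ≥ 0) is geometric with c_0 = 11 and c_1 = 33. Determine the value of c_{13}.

Common ratio r = 3.
c_n = 11·3^(n-0).
c_{13} = 11·3^13 = 17537553.

17537553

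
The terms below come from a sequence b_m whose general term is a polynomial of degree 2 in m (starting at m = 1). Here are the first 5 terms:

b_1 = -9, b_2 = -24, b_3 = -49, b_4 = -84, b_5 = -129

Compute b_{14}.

1st diffs: -15, -25, -35, -45.
2nd diffs: -10, -10, -10 (constant).
So b_m = -5m^2 - 4.
Evaluating at m = 14 gives b_{14} = -984.

-984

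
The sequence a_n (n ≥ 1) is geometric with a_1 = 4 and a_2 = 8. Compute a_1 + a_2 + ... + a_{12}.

16380

Common ratio r = 2.
a_n = 4·2^(n-1).
S = 4·(2^12 - 1)/(2 - 1) = 4·(4096 - 1)/(1) = 16380.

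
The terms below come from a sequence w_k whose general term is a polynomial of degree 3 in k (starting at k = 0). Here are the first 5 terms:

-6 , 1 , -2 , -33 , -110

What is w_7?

-797

1st diffs: 7, -3, -31, -77.
2nd diffs: -10, -28, -46.
3rd diffs: -18, -18 (constant).
Newton forward-difference form: w_k = -6 + 7·C(k,1) + (-10)·C(k,2) + (-18)·C(k,3).
At k = 7: k = 7, so w_7 = -6 + 49 - 210 - 630 = -797.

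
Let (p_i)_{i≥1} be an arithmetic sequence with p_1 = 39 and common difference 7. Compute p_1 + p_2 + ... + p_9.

p_i = 39 + (i - 1)·7.
p_9 = 95; S = 9·(39 + 95)/2 = 603.

603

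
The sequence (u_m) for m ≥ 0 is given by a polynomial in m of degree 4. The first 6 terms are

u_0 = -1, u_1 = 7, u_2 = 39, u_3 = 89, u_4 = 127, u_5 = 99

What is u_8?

1st diffs: 8, 32, 50, 38, -28.
2nd diffs: 24, 18, -12, -66.
3rd diffs: -6, -30, -54.
4th diffs: -24, -24 (constant).
Newton forward-difference form: u_m = -1 + 8·C(m,1) + 24·C(m,2) + (-6)·C(m,3) + (-24)·C(m,4).
At m = 8: m = 8, so u_8 = -1 + 64 + 672 - 336 - 1680 = -1281.

-1281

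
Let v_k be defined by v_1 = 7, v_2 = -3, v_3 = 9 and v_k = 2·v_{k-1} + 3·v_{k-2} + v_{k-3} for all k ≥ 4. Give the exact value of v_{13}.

445137

v_4 = 16, v_5 = 56, v_6 = 169, v_7 = 522, v_8 = 1607, v_9 = 4949, v_{10} = 15241, v_{11} = 46936, v_{12} = 144544, v_{13} = 445137.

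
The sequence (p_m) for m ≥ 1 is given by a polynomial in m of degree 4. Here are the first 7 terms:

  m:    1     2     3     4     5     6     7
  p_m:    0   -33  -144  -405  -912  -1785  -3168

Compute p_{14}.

1st diffs: -33, -111, -261, -507, -873, -1383.
2nd diffs: -78, -150, -246, -366, -510.
3rd diffs: -72, -96, -120, -144.
4th diffs: -24, -24, -24 (constant).
Newton forward-difference form: p_m = (-33)·C(m-1,1) + (-78)·C(m-1,2) + (-72)·C(m-1,3) + (-24)·C(m-1,4).
At m = 14: m-1 = 13, so p_{14} = -429 - 6084 - 20592 - 17160 = -44265.

-44265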